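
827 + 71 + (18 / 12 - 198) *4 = 112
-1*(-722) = 722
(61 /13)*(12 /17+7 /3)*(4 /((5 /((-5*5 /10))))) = -18910 /663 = -28.52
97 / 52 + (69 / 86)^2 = 120623 / 48074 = 2.51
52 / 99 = 0.53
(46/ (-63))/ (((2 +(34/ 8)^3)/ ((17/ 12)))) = -0.01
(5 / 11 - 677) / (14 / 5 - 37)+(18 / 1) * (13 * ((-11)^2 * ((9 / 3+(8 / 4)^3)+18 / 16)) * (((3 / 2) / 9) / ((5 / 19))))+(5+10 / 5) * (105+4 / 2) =16417120237 / 75240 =218196.71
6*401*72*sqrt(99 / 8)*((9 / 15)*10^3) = 77954400*sqrt(22) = 365638546.31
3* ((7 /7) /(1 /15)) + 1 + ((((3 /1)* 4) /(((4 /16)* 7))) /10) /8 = 46.09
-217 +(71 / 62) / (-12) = -161519 / 744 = -217.10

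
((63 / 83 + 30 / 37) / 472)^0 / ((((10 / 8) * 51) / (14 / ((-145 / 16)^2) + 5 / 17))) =221404 / 30381125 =0.01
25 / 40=0.62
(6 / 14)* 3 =9 / 7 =1.29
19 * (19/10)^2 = 68.59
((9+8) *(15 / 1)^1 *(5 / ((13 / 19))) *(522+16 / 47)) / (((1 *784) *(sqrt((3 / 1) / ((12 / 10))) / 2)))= 59472375 *sqrt(10) / 119756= 1570.43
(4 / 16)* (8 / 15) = 2 / 15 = 0.13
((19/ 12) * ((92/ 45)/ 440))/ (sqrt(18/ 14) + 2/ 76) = 0.01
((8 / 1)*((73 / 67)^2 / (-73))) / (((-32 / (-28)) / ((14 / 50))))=-0.03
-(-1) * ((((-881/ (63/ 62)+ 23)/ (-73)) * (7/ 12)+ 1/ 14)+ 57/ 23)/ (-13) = -11797235/ 16501212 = -0.71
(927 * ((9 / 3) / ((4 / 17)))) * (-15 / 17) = -41715 / 4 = -10428.75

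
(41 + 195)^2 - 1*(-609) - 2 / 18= 506744 / 9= 56304.89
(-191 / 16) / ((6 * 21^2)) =-191 / 42336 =-0.00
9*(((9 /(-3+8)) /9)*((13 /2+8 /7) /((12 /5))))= 321 /56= 5.73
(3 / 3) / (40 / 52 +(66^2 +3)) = 13 / 56677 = 0.00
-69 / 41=-1.68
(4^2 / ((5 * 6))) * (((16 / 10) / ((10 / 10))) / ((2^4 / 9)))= 12 / 25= 0.48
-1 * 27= -27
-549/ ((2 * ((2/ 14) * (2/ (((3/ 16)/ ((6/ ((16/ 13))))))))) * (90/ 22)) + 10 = 0.97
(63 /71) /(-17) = -63 /1207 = -0.05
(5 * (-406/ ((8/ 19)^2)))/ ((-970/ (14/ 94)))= 512981/ 291776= 1.76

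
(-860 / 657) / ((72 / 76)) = -8170 / 5913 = -1.38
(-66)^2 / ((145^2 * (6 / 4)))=2904 / 21025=0.14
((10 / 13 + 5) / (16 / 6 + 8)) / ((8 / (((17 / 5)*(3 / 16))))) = 2295 / 53248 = 0.04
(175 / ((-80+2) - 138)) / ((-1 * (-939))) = -175 / 202824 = -0.00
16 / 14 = 8 / 7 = 1.14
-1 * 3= -3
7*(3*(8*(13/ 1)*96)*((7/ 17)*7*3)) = 30820608/ 17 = 1812976.94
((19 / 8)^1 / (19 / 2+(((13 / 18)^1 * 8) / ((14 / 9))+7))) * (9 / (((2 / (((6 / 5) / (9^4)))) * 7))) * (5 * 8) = 38 / 68769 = 0.00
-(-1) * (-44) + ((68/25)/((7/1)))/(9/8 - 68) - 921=-90348669/93625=-965.01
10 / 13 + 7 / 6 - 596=-46337 / 78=-594.06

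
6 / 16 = 0.38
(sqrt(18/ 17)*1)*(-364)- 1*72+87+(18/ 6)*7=36- 1092*sqrt(34)/ 17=-338.55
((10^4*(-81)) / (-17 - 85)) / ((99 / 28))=420000 / 187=2245.99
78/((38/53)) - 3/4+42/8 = 4305/38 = 113.29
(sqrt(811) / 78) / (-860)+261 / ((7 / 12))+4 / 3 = 9424 / 21 - sqrt(811) / 67080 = 448.76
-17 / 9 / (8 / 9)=-17 / 8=-2.12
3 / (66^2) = 0.00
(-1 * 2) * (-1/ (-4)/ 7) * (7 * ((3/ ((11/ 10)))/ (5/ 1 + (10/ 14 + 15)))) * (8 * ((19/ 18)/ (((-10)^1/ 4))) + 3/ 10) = 1939/ 9570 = 0.20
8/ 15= 0.53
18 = 18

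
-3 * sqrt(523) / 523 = -0.13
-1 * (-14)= 14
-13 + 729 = 716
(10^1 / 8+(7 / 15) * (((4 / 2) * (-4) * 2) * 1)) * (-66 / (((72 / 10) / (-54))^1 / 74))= -455433 / 2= -227716.50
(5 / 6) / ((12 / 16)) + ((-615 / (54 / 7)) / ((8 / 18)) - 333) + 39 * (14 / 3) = -23707 / 72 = -329.26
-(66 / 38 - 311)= 5876 / 19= 309.26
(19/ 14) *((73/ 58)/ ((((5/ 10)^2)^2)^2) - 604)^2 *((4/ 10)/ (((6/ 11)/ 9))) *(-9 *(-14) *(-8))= -3014787828096/ 4205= -716953110.13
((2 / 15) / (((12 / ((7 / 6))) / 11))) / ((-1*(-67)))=77 / 36180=0.00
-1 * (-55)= 55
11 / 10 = 1.10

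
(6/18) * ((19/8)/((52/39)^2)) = 57/128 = 0.45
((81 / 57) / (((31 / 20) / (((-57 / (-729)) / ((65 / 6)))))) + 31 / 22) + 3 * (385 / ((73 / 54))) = 1661666075 / 1941654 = 855.80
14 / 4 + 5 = 17 / 2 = 8.50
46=46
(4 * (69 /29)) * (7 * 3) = 5796 /29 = 199.86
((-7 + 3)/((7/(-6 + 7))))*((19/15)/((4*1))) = -19/105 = -0.18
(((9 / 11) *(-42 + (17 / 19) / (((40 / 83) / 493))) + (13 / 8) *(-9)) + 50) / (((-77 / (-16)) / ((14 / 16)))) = 3134531 / 22990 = 136.34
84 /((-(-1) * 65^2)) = 84 /4225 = 0.02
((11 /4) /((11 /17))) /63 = 17 /252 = 0.07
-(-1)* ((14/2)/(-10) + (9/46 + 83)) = 82.50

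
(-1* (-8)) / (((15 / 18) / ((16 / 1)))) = 768 / 5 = 153.60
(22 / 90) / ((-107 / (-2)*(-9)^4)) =22 / 31591215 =0.00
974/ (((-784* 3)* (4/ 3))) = -487/ 1568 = -0.31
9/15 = 3/5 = 0.60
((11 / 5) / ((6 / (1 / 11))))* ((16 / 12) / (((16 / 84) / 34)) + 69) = 10.23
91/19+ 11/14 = 1483/266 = 5.58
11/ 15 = 0.73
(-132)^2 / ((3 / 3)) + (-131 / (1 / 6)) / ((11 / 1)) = 190878 / 11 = 17352.55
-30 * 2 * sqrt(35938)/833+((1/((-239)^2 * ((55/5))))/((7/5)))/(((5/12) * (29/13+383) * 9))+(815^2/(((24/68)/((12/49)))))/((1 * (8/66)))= 439705758936604141/115640550564 - 60 * sqrt(35938)/833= 3802335.58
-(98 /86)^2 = -2401 /1849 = -1.30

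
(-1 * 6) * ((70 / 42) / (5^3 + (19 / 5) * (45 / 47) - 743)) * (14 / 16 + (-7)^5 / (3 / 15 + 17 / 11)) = -156.72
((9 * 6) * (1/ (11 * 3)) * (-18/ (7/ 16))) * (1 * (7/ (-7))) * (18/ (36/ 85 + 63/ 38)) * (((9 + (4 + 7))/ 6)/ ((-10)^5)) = -15504/ 798875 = -0.02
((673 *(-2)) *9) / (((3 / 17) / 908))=-62330568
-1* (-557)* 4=2228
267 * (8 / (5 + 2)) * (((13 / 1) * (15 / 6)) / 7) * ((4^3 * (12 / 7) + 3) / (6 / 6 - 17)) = -13693095 / 1372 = -9980.39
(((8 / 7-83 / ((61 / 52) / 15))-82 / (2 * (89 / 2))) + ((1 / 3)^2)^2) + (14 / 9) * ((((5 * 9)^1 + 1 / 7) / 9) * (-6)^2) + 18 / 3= -2383141045 / 3078243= -774.19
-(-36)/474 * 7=42/79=0.53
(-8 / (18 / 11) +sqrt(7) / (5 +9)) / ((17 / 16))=-704 / 153 +8 * sqrt(7) / 119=-4.42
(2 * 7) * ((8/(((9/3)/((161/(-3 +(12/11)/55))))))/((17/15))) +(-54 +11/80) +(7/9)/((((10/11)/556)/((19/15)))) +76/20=-135406205467/110343600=-1227.13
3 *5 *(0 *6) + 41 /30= 1.37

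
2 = 2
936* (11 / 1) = 10296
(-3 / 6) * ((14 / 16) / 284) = -7 / 4544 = -0.00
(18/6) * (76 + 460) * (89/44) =35778/11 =3252.55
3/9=1/3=0.33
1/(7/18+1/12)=36/17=2.12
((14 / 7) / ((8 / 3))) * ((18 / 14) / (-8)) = -27 / 224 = -0.12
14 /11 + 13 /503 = 7185 /5533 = 1.30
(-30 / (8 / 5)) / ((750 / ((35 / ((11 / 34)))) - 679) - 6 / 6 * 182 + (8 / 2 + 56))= 2975 / 125992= 0.02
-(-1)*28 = 28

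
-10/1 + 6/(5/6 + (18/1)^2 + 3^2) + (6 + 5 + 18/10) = 2.82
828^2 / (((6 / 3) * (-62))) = -171396 / 31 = -5528.90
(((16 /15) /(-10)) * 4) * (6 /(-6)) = 0.43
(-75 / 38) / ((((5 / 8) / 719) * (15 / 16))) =-2421.89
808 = 808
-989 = -989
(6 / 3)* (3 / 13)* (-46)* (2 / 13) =-552 / 169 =-3.27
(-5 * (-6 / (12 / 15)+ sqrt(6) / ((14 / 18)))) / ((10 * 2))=15 / 8- 9 * sqrt(6) / 28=1.09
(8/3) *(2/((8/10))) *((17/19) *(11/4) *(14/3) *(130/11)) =154700/171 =904.68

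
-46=-46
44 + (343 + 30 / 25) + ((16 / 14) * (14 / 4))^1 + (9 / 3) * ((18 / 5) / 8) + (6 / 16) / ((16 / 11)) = 252037 / 640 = 393.81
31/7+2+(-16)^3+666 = -23965/7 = -3423.57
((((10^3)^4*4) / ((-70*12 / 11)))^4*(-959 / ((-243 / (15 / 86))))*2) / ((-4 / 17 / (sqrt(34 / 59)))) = -33437290744591395552740240000000000000000000.00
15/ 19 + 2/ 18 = 154/ 171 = 0.90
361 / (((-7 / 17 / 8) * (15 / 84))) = -196384 / 5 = -39276.80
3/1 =3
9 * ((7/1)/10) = 63/10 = 6.30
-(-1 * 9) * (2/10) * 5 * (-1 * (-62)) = 558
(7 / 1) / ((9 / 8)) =56 / 9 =6.22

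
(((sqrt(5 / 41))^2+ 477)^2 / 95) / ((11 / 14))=5357405816 / 1756645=3049.79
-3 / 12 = -1 / 4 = -0.25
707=707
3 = 3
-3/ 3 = -1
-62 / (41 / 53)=-3286 / 41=-80.15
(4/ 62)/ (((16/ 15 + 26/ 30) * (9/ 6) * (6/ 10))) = 100/ 2697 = 0.04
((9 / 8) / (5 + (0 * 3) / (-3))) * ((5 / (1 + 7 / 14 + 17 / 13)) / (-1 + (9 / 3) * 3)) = 117 / 2336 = 0.05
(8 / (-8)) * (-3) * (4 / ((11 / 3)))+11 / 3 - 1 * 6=31 / 33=0.94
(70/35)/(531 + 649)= 1/590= 0.00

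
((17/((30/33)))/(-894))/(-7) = 187/62580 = 0.00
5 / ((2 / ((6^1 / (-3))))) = -5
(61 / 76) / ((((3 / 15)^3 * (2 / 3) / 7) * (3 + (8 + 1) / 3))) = 175.58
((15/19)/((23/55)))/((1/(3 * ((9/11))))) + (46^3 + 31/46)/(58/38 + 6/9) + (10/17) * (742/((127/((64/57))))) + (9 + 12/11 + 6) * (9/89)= 30755188039745843/692752392750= 44395.64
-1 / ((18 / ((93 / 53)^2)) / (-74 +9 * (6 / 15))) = 169136 / 14045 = 12.04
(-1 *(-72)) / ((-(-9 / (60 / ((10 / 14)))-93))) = 672 / 869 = 0.77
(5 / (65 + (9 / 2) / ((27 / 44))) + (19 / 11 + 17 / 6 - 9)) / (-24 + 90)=-62591 / 945252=-0.07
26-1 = 25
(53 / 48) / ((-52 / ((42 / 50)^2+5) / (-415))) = 7843417 / 156000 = 50.28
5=5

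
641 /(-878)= -641 /878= -0.73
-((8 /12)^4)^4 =-65536 /43046721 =-0.00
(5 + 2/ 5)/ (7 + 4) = 27/ 55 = 0.49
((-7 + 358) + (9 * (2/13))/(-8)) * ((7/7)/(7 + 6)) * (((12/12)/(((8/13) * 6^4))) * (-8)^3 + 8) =302023/1521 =198.57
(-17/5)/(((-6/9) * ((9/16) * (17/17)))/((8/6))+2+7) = -544/1395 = -0.39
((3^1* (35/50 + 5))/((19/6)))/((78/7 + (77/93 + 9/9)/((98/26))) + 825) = 123039/19062565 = 0.01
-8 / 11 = -0.73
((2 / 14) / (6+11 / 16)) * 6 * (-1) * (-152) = 14592 / 749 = 19.48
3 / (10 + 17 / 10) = 10 / 39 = 0.26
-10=-10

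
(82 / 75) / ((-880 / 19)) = -779 / 33000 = -0.02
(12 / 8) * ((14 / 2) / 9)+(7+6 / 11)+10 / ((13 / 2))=8795 / 858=10.25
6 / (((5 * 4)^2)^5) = 3 / 5120000000000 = 0.00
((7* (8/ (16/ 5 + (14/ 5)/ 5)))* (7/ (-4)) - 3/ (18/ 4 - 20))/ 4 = -37693/ 5828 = -6.47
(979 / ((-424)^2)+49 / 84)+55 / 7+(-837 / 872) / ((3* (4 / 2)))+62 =28923176839 / 411507264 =70.29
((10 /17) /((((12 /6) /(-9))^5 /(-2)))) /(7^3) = 295245 /46648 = 6.33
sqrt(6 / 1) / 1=sqrt(6)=2.45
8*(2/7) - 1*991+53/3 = -20392/21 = -971.05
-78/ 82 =-39/ 41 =-0.95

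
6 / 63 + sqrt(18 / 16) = 1.16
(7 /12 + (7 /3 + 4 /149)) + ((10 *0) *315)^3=5263 /1788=2.94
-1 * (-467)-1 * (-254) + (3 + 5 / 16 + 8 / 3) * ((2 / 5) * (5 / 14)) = 34649 / 48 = 721.85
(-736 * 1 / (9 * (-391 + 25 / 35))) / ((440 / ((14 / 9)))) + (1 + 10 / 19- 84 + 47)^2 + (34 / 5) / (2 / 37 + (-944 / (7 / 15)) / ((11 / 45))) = 958481896639239029 / 761677893936135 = 1258.38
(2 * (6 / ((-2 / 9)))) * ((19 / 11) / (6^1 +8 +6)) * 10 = -513 / 11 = -46.64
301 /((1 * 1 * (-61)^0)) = 301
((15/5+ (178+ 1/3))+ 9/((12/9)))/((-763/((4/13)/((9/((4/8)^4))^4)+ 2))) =-6308046473425/12794965327872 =-0.49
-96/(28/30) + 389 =2003/7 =286.14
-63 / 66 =-21 / 22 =-0.95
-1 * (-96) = 96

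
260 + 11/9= 261.22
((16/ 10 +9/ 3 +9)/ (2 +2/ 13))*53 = 11713/ 35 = 334.66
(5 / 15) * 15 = 5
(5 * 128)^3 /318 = 131072000 /159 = 824352.20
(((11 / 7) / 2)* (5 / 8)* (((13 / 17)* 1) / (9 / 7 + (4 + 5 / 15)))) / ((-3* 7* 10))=-143 / 449344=-0.00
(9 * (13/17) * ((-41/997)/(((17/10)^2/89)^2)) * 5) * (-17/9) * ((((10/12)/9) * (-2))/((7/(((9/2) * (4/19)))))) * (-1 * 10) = 21109465000000/33224904363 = 635.35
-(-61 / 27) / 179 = 61 / 4833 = 0.01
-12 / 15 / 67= -4 / 335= -0.01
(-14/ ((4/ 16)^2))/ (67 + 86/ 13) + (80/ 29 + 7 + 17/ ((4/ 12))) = 55234/ 957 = 57.72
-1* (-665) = 665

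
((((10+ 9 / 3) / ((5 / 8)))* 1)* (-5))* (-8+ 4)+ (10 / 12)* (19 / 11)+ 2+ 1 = 27749 / 66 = 420.44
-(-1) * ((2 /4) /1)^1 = 0.50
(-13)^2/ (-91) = -13/ 7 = -1.86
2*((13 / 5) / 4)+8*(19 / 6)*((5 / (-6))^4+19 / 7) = 2799131 / 34020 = 82.28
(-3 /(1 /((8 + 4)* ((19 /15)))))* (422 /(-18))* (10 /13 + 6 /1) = 7236.76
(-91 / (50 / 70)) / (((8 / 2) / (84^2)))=-1123668 / 5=-224733.60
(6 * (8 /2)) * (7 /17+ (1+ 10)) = 4656 /17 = 273.88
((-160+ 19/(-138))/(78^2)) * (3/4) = -22099/1119456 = -0.02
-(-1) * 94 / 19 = 94 / 19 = 4.95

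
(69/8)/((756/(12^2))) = 1.64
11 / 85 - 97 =-8234 / 85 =-96.87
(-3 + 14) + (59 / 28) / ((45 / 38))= 12.78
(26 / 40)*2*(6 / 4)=39 / 20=1.95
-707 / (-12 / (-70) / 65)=-1608425 / 6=-268070.83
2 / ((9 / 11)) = 22 / 9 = 2.44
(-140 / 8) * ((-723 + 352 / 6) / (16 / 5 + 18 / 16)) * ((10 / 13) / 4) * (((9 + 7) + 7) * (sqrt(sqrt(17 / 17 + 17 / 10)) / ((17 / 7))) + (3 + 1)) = 13951000 / 6747 + 56152775 * 30^(3 / 4) / 114699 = 8343.29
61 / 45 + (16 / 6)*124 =14941 / 45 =332.02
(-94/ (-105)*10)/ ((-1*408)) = -47/ 2142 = -0.02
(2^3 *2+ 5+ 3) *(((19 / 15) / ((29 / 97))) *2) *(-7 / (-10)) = 103208 / 725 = 142.36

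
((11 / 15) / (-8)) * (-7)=77 / 120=0.64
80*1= 80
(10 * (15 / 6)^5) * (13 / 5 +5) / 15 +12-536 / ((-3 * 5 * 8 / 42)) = 83327 / 120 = 694.39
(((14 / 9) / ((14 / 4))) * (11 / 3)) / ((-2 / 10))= -220 / 27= -8.15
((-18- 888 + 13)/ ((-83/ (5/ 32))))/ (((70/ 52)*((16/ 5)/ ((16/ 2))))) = 58045/ 18592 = 3.12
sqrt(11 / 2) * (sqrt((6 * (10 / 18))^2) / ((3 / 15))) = 25 * sqrt(22) / 3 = 39.09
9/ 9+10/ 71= 81/ 71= 1.14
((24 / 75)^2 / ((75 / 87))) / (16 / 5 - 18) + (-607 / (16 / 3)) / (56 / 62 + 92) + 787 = 279104406059 / 355200000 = 785.77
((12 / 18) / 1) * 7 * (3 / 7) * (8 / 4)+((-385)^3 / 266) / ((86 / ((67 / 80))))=-109032673 / 52288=-2085.23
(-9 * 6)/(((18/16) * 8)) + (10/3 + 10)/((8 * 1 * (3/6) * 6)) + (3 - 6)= -76/9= -8.44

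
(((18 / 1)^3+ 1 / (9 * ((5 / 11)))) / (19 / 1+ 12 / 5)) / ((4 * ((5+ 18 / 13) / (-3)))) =-3411863 / 106572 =-32.01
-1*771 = -771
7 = 7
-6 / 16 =-3 / 8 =-0.38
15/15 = 1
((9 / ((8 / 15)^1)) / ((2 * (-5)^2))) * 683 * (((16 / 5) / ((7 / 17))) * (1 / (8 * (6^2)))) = 34833 / 5600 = 6.22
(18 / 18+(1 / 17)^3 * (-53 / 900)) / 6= 4421647 / 26530200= 0.17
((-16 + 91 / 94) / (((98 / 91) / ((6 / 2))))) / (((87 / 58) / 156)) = -1432782 / 329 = -4354.96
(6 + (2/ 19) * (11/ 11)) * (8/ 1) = 928/ 19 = 48.84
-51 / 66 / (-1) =17 / 22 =0.77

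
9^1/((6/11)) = 33/2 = 16.50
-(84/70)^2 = -1.44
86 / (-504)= -43 / 252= -0.17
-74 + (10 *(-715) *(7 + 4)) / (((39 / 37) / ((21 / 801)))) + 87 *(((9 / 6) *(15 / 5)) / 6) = -6295835 / 3204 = -1964.99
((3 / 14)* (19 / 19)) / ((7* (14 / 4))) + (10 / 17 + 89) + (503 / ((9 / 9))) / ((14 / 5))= 3139875 / 11662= 269.24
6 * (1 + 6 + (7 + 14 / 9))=280 / 3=93.33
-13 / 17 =-0.76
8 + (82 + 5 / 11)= 90.45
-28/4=-7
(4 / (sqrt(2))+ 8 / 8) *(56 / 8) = 7+ 14 *sqrt(2) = 26.80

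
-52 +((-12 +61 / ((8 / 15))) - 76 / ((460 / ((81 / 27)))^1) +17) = 61529 / 920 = 66.88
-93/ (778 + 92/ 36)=-837/ 7025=-0.12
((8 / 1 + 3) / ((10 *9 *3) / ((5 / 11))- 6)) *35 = 55 / 84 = 0.65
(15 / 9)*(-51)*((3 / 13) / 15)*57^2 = -55233 / 13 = -4248.69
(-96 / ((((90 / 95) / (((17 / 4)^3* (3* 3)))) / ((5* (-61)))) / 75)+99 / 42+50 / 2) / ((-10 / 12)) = -134524697673 / 70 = -1921781395.33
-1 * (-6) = 6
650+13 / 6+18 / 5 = 19673 / 30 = 655.77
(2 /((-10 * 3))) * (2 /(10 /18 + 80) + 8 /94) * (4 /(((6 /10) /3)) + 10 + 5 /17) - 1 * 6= -10812788 /1737825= -6.22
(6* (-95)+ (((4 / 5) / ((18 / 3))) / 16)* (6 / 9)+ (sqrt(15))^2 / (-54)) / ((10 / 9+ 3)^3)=-8314569 / 1013060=-8.21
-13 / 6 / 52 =-1 / 24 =-0.04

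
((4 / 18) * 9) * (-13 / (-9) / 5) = 26 / 45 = 0.58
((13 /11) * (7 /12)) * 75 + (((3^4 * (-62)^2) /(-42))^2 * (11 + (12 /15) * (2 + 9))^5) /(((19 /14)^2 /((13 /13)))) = 4507367156063483898839 /49637500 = 90805684332681.62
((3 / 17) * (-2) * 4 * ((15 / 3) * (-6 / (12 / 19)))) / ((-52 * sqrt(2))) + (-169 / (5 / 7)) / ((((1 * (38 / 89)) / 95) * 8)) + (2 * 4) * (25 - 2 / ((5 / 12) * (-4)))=-509667 / 80 - 285 * sqrt(2) / 442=-6371.75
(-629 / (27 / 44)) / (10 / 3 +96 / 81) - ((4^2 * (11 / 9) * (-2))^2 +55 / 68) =-590445251 / 335988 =-1757.34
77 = 77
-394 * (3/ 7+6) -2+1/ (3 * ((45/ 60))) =-159668/ 63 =-2534.41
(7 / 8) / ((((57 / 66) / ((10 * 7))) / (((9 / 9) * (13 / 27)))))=35035 / 1026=34.15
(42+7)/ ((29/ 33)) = 1617/ 29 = 55.76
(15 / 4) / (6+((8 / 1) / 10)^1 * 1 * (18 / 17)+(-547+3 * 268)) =1275 / 89708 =0.01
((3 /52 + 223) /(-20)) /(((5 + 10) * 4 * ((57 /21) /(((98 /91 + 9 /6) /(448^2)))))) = -111019 /126261657600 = -0.00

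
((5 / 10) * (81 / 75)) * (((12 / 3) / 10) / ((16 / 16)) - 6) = -378 / 125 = -3.02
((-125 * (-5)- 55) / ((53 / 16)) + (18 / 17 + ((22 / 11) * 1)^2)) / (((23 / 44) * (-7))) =-7022312 / 145061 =-48.41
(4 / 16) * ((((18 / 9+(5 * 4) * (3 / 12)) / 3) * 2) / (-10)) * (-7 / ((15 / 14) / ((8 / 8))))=343 / 450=0.76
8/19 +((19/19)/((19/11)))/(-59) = 461/1121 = 0.41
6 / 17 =0.35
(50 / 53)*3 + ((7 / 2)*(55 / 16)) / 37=198005 / 62752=3.16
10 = 10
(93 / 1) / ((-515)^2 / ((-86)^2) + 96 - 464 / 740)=42416060 / 59853883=0.71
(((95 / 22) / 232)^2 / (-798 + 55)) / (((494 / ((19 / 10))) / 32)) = -1805 / 31453103968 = -0.00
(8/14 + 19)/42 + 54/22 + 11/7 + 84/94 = 818597/151998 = 5.39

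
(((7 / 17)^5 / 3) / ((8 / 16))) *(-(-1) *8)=268912 / 4259571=0.06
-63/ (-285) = 21/ 95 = 0.22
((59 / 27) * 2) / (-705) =-118 / 19035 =-0.01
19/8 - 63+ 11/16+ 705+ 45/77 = 795437/1232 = 645.65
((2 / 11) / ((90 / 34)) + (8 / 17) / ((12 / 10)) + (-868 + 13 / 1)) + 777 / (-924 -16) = -1353205727 / 1582020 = -855.37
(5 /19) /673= 5 /12787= 0.00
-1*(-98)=98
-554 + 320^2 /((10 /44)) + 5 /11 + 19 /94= 465306883 /1034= 450006.66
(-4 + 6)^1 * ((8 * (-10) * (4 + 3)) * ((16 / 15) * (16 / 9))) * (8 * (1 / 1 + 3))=-1835008 / 27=-67963.26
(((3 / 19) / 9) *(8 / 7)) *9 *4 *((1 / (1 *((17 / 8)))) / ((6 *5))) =128 / 11305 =0.01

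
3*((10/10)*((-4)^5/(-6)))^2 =262144/3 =87381.33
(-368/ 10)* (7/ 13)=-1288/ 65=-19.82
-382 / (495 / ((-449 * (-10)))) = -343036 / 99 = -3465.01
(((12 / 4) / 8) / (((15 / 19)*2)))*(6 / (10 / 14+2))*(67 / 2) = 1407 / 80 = 17.59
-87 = -87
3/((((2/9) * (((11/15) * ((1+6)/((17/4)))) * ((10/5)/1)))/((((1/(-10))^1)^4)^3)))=1377/246400000000000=0.00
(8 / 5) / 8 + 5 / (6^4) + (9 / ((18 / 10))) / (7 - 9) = -14879 / 6480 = -2.30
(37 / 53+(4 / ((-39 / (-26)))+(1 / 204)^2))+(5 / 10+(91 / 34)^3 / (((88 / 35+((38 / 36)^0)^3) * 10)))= 423764327 / 96083541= 4.41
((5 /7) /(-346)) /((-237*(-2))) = -5 /1148028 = -0.00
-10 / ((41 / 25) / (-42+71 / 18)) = 232.05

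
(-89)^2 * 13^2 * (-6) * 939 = -7541948466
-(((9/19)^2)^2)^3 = -282429536481/2213314919066161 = -0.00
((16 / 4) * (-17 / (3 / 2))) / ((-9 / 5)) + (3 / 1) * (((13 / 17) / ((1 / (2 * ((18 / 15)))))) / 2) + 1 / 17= 64253 / 2295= 28.00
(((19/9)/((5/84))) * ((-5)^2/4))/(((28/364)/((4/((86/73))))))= 1262170/129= 9784.26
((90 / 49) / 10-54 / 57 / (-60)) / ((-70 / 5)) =-1857 / 130340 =-0.01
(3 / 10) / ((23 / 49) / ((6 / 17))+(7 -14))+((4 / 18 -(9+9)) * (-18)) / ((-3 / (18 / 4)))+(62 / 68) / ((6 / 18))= -135267039 / 283390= -477.32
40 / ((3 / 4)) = 160 / 3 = 53.33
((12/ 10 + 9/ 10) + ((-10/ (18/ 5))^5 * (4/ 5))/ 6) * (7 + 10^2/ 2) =-671505847/ 590490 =-1137.20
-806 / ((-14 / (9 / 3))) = 1209 / 7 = 172.71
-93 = -93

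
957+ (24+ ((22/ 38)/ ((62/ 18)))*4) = 981.67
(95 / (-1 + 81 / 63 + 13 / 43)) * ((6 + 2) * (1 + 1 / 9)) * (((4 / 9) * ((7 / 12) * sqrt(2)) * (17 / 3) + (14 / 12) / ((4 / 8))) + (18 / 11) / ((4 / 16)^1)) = 272224400 * sqrt(2) / 129033 + 670266800 / 52569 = 15733.83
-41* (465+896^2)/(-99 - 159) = 32934521/258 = 127653.18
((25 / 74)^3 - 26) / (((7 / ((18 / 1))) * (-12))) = 31560597 / 5673136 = 5.56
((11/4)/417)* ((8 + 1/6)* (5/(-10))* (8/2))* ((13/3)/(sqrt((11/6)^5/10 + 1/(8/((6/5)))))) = -14014* sqrt(103629)/14404431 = -0.31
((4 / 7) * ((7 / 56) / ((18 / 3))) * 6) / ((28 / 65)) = 65 / 392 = 0.17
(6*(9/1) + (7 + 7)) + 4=72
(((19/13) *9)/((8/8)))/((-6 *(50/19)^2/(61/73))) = -1255197/4745000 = -0.26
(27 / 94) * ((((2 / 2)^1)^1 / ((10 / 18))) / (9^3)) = 1 / 1410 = 0.00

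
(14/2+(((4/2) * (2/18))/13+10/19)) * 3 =16769/741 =22.63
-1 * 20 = -20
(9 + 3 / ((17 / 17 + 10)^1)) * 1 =102 / 11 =9.27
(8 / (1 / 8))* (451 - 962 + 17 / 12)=-32613.33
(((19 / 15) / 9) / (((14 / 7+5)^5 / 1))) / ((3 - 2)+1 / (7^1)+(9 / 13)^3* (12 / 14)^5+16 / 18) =0.00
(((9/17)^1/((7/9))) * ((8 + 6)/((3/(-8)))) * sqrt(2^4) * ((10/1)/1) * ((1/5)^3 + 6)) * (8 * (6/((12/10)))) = -20763648/85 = -244278.21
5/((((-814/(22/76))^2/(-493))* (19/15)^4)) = -124790625/1030492977424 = -0.00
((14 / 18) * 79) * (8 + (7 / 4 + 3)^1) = 783.42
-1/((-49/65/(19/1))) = 1235/49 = 25.20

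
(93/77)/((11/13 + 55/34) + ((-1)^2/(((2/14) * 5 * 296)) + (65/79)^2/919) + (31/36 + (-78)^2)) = 0.00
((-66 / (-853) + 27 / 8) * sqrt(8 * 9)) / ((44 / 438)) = 15478263 * sqrt(2) / 75064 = 291.61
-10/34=-5/17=-0.29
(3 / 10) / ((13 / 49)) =147 / 130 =1.13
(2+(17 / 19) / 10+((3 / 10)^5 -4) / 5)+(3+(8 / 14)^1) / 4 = 145157319 / 66500000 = 2.18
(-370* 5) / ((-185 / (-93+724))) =6310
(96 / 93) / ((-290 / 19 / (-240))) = 14592 / 899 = 16.23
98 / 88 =49 / 44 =1.11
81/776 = 0.10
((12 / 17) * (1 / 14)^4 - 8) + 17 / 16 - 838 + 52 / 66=-18192585491 / 21551376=-844.15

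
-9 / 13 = -0.69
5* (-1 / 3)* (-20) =100 / 3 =33.33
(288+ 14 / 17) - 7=4791 / 17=281.82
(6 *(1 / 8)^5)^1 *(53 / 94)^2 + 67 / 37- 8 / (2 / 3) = -54577610249 / 5356453888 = -10.19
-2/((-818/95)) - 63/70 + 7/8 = 0.21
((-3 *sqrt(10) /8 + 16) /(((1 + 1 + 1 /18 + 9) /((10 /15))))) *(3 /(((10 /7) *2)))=1008 /995 - 189 *sqrt(10) /7960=0.94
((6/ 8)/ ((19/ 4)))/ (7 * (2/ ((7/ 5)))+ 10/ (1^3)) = 3/ 380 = 0.01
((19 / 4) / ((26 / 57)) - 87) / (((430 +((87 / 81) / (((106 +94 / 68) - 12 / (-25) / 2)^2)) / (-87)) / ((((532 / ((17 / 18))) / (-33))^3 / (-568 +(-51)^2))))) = 115520397888254131686816 / 265123509489019491035869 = 0.44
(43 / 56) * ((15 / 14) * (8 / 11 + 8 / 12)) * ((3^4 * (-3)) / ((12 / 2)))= -400545 / 8624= -46.45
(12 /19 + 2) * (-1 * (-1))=50 /19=2.63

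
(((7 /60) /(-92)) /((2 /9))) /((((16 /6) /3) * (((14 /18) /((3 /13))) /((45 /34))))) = -6561 /2602496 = -0.00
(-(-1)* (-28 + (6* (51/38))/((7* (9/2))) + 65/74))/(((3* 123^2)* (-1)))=264415/446698854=0.00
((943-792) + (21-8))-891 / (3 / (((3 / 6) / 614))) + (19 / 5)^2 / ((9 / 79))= 80267707 / 276300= 290.51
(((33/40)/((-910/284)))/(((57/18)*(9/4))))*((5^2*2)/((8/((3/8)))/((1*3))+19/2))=-56232/516971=-0.11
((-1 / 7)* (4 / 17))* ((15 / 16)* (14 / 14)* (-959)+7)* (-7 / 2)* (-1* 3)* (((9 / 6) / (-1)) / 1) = -472.27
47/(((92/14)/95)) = 31255/46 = 679.46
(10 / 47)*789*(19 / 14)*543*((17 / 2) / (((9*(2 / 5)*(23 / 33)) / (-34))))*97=-20917580541825 / 15134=-1382158090.51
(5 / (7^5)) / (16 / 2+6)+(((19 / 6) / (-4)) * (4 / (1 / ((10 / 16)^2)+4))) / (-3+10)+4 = 455085599 / 115766616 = 3.93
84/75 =28/25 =1.12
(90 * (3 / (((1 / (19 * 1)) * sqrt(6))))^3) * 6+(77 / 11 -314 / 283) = 1667 / 283+2777895 * sqrt(6) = 6804431.20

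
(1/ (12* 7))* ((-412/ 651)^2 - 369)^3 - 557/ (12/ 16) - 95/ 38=-3816739649380838005169819/ 6393890839777677684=-596935.38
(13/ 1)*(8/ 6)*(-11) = -572/ 3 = -190.67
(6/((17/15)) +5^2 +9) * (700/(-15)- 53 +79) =-812.08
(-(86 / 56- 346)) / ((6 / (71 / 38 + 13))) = 853.61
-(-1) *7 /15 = 7 /15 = 0.47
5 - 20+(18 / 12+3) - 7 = -35 / 2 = -17.50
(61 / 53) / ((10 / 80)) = 488 / 53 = 9.21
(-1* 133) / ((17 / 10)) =-1330 / 17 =-78.24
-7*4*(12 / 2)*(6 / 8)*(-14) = 1764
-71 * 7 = -497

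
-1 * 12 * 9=-108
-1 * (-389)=389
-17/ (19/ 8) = -136/ 19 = -7.16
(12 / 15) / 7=4 / 35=0.11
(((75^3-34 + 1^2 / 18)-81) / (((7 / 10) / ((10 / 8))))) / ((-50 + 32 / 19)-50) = -7660.45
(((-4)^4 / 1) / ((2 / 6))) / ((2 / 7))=2688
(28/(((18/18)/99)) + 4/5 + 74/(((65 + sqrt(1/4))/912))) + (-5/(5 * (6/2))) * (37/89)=665089853/174885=3803.01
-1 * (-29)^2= -841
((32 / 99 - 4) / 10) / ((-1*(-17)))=-182 / 8415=-0.02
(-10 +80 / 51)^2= 184900 / 2601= 71.09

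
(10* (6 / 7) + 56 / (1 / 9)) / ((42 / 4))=2392 / 49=48.82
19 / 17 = 1.12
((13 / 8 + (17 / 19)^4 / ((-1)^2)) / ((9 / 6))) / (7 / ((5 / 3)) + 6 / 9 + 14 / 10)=11811705 / 49000696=0.24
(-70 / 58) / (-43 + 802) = -35 / 22011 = -0.00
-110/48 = -55/24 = -2.29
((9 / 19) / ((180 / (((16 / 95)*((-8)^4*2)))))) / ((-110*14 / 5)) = -8192 / 694925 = -0.01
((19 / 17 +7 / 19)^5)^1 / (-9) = -2831155200000 / 3515706497843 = -0.81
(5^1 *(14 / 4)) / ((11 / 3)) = 105 / 22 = 4.77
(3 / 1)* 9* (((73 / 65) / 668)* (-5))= -1971 / 8684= -0.23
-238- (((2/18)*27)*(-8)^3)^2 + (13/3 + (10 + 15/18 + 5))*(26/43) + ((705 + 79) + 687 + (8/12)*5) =-304188124/129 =-2358047.47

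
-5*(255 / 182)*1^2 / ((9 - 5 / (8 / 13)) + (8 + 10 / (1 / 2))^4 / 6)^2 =-14688 / 22003564259131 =-0.00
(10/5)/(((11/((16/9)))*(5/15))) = 32/33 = 0.97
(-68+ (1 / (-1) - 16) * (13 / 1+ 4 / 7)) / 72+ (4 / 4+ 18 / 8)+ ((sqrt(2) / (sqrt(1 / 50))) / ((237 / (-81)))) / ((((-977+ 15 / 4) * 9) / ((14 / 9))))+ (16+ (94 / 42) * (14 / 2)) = 1589741803 / 51667896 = 30.77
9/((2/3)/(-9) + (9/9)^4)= 243/25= 9.72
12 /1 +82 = 94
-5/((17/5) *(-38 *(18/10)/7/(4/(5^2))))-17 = -49349/2907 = -16.98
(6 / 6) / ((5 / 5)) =1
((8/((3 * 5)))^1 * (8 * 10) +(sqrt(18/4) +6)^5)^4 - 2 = 70842570842489155389 * sqrt(2)/128 +64920927415976250985489/82944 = 1565415162980502667.84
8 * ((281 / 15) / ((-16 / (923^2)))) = -7979734.97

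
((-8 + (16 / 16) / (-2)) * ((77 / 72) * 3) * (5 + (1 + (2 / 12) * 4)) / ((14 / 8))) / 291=-935 / 2619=-0.36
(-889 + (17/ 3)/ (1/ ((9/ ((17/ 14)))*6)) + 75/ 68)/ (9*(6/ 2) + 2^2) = -43241/ 2108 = -20.51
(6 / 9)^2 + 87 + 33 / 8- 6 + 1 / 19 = 117131 / 1368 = 85.62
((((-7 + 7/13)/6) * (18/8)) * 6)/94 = -189/1222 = -0.15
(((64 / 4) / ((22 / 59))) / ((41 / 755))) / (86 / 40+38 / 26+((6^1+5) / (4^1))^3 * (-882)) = -741228800 / 17203666953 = -0.04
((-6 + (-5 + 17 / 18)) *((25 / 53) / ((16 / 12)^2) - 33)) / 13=1674793 / 66144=25.32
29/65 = 0.45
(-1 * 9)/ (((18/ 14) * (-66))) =0.11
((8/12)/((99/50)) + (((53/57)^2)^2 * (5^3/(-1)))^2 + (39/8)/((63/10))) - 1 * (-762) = 325814850460971122501/34320180390496308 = 9493.39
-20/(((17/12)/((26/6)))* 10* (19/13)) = -1352/323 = -4.19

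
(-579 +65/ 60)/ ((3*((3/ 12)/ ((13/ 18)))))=-90155/ 162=-556.51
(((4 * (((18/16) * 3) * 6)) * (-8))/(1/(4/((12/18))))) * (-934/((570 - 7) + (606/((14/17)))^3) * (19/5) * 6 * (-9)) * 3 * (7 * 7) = -46964743712208/170838313825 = -274.91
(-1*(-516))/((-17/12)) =-6192/17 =-364.24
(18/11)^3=5832/1331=4.38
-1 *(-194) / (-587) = -194 / 587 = -0.33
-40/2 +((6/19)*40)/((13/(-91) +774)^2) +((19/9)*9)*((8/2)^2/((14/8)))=599906549036/3902737237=153.71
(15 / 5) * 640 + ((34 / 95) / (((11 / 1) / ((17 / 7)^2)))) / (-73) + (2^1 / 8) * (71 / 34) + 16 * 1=984455291819 / 508363240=1936.52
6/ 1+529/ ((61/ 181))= 96115/ 61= 1575.66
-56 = -56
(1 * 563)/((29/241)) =135683/29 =4678.72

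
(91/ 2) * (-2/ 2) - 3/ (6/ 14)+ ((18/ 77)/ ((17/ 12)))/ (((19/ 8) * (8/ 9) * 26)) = -33946971/ 646646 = -52.50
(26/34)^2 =169/289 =0.58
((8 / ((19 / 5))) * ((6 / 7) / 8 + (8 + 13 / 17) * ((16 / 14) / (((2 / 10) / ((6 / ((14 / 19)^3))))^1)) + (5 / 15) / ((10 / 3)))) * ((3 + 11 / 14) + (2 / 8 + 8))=206703566563 / 10857322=19038.17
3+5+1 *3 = 11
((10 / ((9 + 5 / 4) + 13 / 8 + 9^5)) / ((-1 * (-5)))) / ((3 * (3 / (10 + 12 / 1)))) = 0.00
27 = 27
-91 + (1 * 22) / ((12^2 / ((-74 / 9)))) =-29891 / 324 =-92.26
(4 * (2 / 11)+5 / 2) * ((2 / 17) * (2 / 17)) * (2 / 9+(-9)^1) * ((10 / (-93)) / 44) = 28045 / 29269053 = 0.00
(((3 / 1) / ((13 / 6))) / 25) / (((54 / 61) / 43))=2623 / 975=2.69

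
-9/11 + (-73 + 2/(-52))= -21123/286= -73.86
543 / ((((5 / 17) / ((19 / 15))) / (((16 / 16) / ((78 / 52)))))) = 1559.01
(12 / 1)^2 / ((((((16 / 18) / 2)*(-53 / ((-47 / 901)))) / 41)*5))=2.61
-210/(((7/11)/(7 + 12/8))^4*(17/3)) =-3236905485/2744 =-1179630.28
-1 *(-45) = 45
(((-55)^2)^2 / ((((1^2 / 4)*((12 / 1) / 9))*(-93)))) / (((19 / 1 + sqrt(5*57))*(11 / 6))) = -2495625 / 62 + 2495625*sqrt(285) / 1178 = -4487.16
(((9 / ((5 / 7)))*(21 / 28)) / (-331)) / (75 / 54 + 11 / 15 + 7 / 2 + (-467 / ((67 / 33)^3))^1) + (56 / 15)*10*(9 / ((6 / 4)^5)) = 3222626840918359 / 72831868727904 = 44.25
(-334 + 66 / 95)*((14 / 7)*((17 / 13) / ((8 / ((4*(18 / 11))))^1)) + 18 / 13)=-15958656 / 13585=-1174.73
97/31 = 3.13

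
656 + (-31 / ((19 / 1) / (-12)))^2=375200 / 361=1039.34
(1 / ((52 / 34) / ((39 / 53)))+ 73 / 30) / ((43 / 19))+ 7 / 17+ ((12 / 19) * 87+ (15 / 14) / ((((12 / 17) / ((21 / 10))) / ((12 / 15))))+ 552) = 611.20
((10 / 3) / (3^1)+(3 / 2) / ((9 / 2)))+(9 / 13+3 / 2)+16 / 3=8.97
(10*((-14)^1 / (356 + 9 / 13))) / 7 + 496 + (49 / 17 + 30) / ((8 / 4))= 80781611 / 157658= 512.39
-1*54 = -54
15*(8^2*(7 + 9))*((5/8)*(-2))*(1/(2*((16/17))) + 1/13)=-151800/13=-11676.92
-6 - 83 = -89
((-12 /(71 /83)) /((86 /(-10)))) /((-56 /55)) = -68475 /42742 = -1.60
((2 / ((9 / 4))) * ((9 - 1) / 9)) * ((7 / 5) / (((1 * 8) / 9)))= 56 / 45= 1.24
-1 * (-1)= 1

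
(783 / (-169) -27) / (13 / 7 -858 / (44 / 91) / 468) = 898128 / 54925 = 16.35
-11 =-11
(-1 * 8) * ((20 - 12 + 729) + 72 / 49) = -289480 / 49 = -5907.76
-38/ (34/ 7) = -133/ 17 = -7.82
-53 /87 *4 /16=-53 /348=-0.15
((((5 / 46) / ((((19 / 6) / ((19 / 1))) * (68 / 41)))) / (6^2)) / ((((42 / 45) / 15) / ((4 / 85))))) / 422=3075 / 157081904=0.00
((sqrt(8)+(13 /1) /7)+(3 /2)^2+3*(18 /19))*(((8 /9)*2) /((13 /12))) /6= 64*sqrt(2) /117+29576 /15561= 2.67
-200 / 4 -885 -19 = -954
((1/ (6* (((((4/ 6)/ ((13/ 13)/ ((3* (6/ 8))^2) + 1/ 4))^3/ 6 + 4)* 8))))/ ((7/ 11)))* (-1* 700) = -838371875/ 166489392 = -5.04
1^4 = 1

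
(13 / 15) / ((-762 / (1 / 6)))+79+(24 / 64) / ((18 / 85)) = 22157003 / 274320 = 80.77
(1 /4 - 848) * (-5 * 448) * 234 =444356640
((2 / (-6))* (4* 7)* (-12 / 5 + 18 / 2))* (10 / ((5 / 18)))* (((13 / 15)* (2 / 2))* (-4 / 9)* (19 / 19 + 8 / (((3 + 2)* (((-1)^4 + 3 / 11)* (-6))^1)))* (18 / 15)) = 1519232 / 1875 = 810.26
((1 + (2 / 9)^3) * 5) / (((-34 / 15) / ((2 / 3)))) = -18425 / 12393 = -1.49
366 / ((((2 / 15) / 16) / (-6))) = -263520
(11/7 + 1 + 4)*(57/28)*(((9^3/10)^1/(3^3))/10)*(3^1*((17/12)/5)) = 601749/196000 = 3.07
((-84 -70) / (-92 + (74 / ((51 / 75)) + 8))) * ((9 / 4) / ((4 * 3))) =-3927 / 3376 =-1.16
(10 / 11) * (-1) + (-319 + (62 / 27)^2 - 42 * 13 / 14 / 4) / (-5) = 10230049 / 160380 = 63.79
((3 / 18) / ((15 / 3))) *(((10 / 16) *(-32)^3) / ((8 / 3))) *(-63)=16128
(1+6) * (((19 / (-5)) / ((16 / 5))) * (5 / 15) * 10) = -665 / 24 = -27.71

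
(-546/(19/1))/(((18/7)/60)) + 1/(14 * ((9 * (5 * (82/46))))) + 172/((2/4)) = -160248883/490770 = -326.53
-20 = -20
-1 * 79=-79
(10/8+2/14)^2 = 1521/784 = 1.94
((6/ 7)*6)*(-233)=-8388/ 7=-1198.29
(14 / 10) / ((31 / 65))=91 / 31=2.94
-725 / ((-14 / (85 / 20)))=12325 / 56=220.09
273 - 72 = 201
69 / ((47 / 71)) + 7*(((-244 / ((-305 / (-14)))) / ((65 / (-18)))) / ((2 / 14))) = 3913599 / 15275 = 256.21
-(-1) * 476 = 476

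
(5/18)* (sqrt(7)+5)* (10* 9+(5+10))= 175* sqrt(7)/6+875/6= 223.00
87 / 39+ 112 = 1485 / 13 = 114.23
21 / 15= 7 / 5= 1.40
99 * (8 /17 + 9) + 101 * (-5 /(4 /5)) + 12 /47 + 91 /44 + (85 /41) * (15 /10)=224693091 /720698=311.77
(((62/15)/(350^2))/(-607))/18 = -31/10038262500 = -0.00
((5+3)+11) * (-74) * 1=-1406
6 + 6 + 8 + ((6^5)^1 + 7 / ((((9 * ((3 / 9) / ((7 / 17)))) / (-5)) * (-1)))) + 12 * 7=402125 / 51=7884.80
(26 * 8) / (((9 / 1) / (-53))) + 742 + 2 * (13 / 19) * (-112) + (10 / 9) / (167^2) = -636.15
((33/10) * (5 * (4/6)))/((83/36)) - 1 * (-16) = 1724/83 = 20.77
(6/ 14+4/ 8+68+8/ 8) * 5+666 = 14219/ 14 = 1015.64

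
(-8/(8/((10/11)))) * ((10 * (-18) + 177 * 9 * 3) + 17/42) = -965875/231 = -4181.28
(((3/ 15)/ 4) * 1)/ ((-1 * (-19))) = 1/ 380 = 0.00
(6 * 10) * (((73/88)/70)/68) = 219/20944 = 0.01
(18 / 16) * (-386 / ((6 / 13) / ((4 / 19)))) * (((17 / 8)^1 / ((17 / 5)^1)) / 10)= -12.38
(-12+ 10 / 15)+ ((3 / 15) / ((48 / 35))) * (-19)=-677 / 48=-14.10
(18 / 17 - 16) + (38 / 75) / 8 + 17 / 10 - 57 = -357907 / 5100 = -70.18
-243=-243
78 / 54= 13 / 9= 1.44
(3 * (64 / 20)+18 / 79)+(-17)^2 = 118037 / 395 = 298.83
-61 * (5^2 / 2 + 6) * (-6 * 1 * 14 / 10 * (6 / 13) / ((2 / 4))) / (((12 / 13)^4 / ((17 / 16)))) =590076851 / 46080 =12805.49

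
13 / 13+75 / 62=137 / 62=2.21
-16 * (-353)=5648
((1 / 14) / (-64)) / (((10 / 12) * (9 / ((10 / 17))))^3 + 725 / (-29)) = -1 / 1834714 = -0.00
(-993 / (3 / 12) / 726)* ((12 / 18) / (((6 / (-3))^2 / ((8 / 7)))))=-2648 / 2541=-1.04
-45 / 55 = -9 / 11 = -0.82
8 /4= 2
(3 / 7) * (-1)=-3 / 7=-0.43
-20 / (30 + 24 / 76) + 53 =7537 / 144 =52.34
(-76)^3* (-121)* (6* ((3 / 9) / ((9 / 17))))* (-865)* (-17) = 26556454517120 / 9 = 2950717168568.89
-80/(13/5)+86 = 718/13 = 55.23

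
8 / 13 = 0.62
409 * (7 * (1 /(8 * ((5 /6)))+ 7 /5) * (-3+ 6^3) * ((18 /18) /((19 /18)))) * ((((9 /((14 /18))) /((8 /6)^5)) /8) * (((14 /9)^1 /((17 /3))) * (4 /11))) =1116285266061 /36382720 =30681.74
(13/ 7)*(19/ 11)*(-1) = -3.21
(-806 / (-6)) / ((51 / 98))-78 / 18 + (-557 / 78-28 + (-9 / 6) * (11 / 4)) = 3413623 / 15912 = 214.53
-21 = -21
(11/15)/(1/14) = 154/15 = 10.27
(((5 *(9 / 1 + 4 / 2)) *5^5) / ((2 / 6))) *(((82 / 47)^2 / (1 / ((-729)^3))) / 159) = -3824295261931.78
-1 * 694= -694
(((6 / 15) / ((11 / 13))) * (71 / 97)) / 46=923 / 122705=0.01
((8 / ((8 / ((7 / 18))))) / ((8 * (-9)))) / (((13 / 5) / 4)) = -35 / 4212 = -0.01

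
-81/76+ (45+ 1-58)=-993/76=-13.07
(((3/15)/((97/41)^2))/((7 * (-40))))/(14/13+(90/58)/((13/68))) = -633737/45656231600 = -0.00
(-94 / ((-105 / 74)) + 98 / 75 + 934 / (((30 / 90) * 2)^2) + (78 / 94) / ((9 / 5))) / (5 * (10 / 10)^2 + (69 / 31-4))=3319032949 / 4935000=672.55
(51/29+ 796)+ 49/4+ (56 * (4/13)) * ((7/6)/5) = 18413339/22620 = 814.03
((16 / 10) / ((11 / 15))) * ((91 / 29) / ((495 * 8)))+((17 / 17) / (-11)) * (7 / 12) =-10801 / 210540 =-0.05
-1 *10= -10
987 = 987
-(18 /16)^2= -81 /64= -1.27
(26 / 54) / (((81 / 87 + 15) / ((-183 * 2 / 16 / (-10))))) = 22997 / 332640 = 0.07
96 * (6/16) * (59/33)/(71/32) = 22656/781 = 29.01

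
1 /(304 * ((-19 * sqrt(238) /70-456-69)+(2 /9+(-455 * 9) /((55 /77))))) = -11088000 /21093407515157+405 * sqrt(238) /17762869486448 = -0.00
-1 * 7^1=-7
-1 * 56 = -56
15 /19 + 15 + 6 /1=414 /19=21.79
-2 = -2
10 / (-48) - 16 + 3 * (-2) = -533 / 24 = -22.21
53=53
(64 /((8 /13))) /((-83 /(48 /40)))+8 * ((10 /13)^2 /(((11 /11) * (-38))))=-2169664 /1332565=-1.63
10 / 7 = 1.43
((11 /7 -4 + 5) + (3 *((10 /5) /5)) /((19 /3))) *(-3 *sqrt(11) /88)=-0.31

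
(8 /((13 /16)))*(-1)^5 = -128 /13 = -9.85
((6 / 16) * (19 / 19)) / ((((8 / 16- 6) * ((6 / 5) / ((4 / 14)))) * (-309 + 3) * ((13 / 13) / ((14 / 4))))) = 5 / 26928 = 0.00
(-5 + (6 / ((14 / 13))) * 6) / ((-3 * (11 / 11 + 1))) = -199 / 42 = -4.74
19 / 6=3.17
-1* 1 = -1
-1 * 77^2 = -5929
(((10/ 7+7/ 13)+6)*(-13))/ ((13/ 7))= -725/ 13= -55.77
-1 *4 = -4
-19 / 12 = -1.58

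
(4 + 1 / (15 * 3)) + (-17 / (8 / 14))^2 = 640141 / 720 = 889.08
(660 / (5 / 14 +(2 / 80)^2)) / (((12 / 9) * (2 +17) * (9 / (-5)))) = -3080000 / 76133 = -40.46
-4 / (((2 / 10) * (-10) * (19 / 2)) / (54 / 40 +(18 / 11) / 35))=2151 / 7315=0.29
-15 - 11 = -26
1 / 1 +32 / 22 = 27 / 11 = 2.45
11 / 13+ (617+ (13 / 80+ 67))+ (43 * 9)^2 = 156472169 / 1040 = 150454.01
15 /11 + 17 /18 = 457 /198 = 2.31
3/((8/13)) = 39/8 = 4.88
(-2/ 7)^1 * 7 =-2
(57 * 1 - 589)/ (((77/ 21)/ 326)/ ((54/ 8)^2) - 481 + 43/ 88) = 125481312/ 113336777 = 1.11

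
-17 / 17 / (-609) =1 / 609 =0.00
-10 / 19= -0.53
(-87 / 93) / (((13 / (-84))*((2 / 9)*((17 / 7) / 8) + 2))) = 613872 / 209963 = 2.92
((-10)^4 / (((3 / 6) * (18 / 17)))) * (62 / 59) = 10540000 / 531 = 19849.34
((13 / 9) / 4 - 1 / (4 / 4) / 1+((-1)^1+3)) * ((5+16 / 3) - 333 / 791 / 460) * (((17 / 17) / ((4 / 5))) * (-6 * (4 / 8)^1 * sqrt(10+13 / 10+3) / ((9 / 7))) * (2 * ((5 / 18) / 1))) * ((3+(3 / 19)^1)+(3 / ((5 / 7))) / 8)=-171875514979 * sqrt(1430) / 20479288320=-317.37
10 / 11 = 0.91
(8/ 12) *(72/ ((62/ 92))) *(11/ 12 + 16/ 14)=146.69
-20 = -20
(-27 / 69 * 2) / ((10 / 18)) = -1.41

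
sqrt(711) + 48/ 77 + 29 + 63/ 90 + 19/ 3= 3 * sqrt(79) + 84677/ 2310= 63.32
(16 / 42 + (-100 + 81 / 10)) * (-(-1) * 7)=-19219 / 30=-640.63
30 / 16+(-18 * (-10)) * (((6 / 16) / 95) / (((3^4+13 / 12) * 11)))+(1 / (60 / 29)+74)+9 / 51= 6428447759 / 83992920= 76.54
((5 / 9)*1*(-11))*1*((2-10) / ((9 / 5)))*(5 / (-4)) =-2750 / 81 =-33.95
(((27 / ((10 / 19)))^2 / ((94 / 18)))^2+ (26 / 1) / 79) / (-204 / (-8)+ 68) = 443182020807839 / 163167785000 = 2716.11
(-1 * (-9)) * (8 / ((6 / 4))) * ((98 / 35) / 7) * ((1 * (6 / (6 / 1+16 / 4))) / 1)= 288 / 25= 11.52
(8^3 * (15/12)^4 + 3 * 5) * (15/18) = 6325/6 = 1054.17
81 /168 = 27 /56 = 0.48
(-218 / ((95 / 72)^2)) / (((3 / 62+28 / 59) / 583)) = -2410092672768 / 17264825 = -139595.55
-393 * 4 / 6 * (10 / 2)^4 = -163750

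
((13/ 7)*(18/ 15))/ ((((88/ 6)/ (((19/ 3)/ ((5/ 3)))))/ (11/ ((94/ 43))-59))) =-11277279/ 361900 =-31.16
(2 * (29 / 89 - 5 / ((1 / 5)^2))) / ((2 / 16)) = -177536 / 89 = -1994.79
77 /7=11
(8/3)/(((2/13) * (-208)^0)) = 52/3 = 17.33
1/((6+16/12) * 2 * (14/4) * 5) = 3/770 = 0.00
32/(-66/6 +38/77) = -3.05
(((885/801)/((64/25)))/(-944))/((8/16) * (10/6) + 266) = -125/72954368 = -0.00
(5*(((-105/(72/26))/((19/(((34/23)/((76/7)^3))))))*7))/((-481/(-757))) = -5407232075/42586817664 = -0.13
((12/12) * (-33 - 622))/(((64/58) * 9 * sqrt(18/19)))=-18995 * sqrt(38)/1728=-67.76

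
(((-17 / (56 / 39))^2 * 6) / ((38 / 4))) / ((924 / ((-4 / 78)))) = -11271 / 2293984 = -0.00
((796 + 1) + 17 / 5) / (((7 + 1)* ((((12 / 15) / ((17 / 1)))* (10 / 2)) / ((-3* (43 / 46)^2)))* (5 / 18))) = -73836117 / 18400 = -4012.83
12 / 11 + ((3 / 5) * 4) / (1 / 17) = 2304 / 55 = 41.89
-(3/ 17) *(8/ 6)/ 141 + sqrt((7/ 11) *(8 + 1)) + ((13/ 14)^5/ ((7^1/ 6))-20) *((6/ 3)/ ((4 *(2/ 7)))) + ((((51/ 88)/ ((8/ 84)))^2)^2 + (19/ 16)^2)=3 *sqrt(77)/ 11 + 51746451571230685547/ 38655287292002304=1341.06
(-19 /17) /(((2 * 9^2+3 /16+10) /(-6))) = 96 /2465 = 0.04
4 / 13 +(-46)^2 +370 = 32322 / 13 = 2486.31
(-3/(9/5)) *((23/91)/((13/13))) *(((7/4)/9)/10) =-0.01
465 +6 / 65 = 30231 / 65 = 465.09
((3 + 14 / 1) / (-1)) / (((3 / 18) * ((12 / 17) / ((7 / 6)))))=-2023 / 12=-168.58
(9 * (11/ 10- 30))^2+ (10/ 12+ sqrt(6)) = sqrt(6)+ 20295853/ 300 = 67655.29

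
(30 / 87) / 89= 0.00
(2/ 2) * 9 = 9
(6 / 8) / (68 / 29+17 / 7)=0.16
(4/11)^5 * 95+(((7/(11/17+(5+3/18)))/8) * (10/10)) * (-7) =-0.45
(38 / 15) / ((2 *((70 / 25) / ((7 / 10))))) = 19 / 60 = 0.32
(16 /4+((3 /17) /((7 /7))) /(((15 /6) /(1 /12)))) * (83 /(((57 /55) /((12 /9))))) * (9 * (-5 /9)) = -2138.81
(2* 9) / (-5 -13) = -1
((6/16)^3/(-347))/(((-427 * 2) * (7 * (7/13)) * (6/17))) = 1989/14869055488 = 0.00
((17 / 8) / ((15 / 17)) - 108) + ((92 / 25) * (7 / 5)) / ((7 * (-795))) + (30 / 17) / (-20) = -476092129 / 4505000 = -105.68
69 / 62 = 1.11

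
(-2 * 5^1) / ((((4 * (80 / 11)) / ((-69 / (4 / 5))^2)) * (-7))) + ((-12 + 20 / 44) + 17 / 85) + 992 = 265316749 / 197120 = 1345.97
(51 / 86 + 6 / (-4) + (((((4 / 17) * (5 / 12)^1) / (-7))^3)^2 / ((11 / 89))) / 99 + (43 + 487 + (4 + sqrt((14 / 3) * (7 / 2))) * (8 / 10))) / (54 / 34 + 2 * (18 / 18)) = 476 * sqrt(3) / 915 + 258003982839937794591898 / 1739228125866809757795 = 149.25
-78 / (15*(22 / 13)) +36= 1811 / 55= 32.93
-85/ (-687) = 85/ 687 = 0.12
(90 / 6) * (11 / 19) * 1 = 165 / 19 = 8.68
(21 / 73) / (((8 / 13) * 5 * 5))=273 / 14600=0.02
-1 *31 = -31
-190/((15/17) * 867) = -38/153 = -0.25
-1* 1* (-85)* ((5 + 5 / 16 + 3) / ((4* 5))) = 2261 / 64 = 35.33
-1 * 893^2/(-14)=56960.64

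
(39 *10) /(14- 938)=-65 /154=-0.42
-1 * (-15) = 15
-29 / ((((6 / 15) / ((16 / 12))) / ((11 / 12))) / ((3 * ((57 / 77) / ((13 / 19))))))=-52345 / 182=-287.61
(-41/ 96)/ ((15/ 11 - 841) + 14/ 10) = 2255/ 4425888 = 0.00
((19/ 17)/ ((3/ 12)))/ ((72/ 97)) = 6.02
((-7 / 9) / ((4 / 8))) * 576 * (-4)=3584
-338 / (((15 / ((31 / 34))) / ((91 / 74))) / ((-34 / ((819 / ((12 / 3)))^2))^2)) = -269824 / 16236801945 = -0.00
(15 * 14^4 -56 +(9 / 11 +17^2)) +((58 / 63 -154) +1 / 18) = 266260207 / 462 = 576320.79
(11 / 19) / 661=11 / 12559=0.00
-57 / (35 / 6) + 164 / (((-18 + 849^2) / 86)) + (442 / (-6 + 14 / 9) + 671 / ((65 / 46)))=13705186525 / 37480716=365.66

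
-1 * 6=-6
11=11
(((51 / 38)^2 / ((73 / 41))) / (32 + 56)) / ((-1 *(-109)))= 106641 / 1011111904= 0.00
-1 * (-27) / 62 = 27 / 62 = 0.44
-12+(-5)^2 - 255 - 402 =-644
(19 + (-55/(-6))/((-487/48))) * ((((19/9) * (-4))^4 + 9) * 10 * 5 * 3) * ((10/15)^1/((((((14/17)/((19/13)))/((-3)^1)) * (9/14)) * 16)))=-2378420641594375/498452292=-4771611.41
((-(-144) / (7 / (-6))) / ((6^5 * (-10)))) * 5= 1 / 126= 0.01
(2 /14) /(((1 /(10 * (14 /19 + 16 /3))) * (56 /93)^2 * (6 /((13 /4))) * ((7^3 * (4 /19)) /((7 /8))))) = 10806445 /68841472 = 0.16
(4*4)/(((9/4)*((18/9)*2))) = 16/9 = 1.78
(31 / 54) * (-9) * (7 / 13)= -217 / 78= -2.78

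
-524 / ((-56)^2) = -131 / 784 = -0.17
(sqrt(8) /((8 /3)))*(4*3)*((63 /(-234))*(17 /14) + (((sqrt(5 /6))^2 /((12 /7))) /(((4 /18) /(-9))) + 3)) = -31851*sqrt(2) /208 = -216.56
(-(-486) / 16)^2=59049 / 64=922.64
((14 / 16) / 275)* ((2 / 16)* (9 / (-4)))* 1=-63 / 70400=-0.00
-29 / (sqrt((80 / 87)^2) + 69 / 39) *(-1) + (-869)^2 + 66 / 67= 153864186506 / 203747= 755172.77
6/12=1/2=0.50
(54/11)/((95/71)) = 3834/1045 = 3.67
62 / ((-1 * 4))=-31 / 2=-15.50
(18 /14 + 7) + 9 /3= 79 /7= 11.29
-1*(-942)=942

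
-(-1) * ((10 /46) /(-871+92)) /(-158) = 5 /2830886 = 0.00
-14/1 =-14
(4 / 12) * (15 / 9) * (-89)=-445 / 9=-49.44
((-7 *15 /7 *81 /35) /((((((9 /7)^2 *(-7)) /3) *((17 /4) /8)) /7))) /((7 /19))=5472 /17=321.88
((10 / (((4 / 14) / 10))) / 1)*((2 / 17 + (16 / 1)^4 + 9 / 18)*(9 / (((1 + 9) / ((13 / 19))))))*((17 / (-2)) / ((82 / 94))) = -428859173925 / 3116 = -137631313.84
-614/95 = -6.46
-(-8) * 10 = 80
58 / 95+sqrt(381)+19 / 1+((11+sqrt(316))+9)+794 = 2*sqrt(79)+sqrt(381)+79193 / 95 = 870.91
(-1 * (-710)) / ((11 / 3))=2130 / 11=193.64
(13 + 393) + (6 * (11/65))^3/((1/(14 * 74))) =409343606/274625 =1490.55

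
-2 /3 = -0.67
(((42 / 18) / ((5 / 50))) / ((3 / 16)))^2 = 1254400 / 81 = 15486.42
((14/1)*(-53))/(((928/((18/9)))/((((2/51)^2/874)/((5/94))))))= -17437/329624730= -0.00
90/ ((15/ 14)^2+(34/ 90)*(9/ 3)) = 264600/ 6707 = 39.45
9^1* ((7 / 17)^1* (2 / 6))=21 / 17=1.24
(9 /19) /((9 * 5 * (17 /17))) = 1 /95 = 0.01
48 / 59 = 0.81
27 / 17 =1.59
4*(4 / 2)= 8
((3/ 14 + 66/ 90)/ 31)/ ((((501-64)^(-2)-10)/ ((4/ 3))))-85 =-1585165617887/ 18648113085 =-85.00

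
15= 15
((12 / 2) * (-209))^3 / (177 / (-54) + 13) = -35494831152 / 175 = -202827606.58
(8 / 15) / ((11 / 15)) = 8 / 11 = 0.73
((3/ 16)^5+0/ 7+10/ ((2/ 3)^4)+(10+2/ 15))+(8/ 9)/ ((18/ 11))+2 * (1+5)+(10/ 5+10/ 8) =76.55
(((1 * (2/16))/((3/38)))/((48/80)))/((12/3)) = 95/144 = 0.66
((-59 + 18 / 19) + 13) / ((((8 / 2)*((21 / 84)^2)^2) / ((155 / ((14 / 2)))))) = -63846.02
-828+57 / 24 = -6605 / 8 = -825.62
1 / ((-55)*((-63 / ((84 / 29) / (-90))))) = -2 / 215325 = -0.00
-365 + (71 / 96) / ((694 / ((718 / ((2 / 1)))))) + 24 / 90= -121372523 / 333120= -364.35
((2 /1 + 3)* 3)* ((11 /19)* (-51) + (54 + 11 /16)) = 114735 /304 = 377.42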